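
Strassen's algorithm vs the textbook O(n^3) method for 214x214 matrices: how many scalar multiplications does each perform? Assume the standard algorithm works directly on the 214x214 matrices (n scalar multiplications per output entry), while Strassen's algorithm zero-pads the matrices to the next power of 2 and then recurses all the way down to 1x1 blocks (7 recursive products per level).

Matrix multiplication for 214x214 matrices:

Strassen's algorithm requires power-of-2 dimensions. Pad 214x214 to 256x256 (next power of 2).

Standard algorithm: 214^3 = 9800344 multiplications
Strassen's algorithm: 7^(log2(256)) = 7^8 = 5764801 multiplications
Savings: 9800344 - 5764801 = 4035543 multiplications

Standard: 9800344 multiplications (214^3). Strassen: 5764801 multiplications (7^8, after padding to 256x256). Strassen reduces 8 recursive multiplications to 7 at each level.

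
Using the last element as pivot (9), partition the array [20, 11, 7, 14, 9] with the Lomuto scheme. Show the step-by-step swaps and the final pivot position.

Lomuto partition with pivot = 9:

Initial array: [20, 11, 7, 14, 9]

arr[0]=20 > 9: no swap
arr[1]=11 > 9: no swap
arr[2]=7 <= 9: swap with position 0, array becomes [7, 11, 20, 14, 9]
arr[3]=14 > 9: no swap

Place pivot at position 1: [7, 9, 20, 14, 11]
Pivot position: 1

After partitioning with pivot 9, the array becomes [7, 9, 20, 14, 11]. The pivot is placed at index 1. All elements to the left of the pivot are <= 9, and all elements to the right are > 9.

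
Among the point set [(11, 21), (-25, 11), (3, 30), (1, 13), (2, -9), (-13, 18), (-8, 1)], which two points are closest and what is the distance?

Computing all pairwise distances among 7 points:

d((11, 21), (-25, 11)) = 37.3631
d((11, 21), (3, 30)) = 12.0416 <-- minimum
d((11, 21), (1, 13)) = 12.8062
d((11, 21), (2, -9)) = 31.3209
d((11, 21), (-13, 18)) = 24.1868
d((11, 21), (-8, 1)) = 27.5862
d((-25, 11), (3, 30)) = 33.8378
d((-25, 11), (1, 13)) = 26.0768
d((-25, 11), (2, -9)) = 33.6006
d((-25, 11), (-13, 18)) = 13.8924
d((-25, 11), (-8, 1)) = 19.7231
d((3, 30), (1, 13)) = 17.1172
d((3, 30), (2, -9)) = 39.0128
d((3, 30), (-13, 18)) = 20.0
d((3, 30), (-8, 1)) = 31.0161
d((1, 13), (2, -9)) = 22.0227
d((1, 13), (-13, 18)) = 14.8661
d((1, 13), (-8, 1)) = 15.0
d((2, -9), (-13, 18)) = 30.8869
d((2, -9), (-8, 1)) = 14.1421
d((-13, 18), (-8, 1)) = 17.72

Closest pair: (11, 21) and (3, 30) with distance 12.0416

The closest pair is (11, 21) and (3, 30) with Euclidean distance 12.0416. For 7 points, brute-force pairwise comparison is shown above. For large n, the divide-and-conquer algorithm (sort by x, recurse on halves, check the dividing strip) achieves O(n log n).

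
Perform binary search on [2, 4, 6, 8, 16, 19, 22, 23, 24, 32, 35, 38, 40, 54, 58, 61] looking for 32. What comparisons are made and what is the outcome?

Binary search for 32 in [2, 4, 6, 8, 16, 19, 22, 23, 24, 32, 35, 38, 40, 54, 58, 61]:

lo=0, hi=15, mid=7, arr[mid]=23 -> 23 < 32, search right half
lo=8, hi=15, mid=11, arr[mid]=38 -> 38 > 32, search left half
lo=8, hi=10, mid=9, arr[mid]=32 -> Found target at index 9!

Binary search finds 32 at index 9 after 3 comparisons. The search repeatedly halves the search space by comparing with the middle element.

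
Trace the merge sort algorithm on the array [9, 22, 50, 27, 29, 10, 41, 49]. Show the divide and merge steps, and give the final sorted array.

Merge sort trace:

Split: [9, 22, 50, 27, 29, 10, 41, 49] -> [9, 22, 50, 27] and [29, 10, 41, 49]
  Split: [9, 22, 50, 27] -> [9, 22] and [50, 27]
    Split: [9, 22] -> [9] and [22]
    Merge: [9] + [22] -> [9, 22]
    Split: [50, 27] -> [50] and [27]
    Merge: [50] + [27] -> [27, 50]
  Merge: [9, 22] + [27, 50] -> [9, 22, 27, 50]
  Split: [29, 10, 41, 49] -> [29, 10] and [41, 49]
    Split: [29, 10] -> [29] and [10]
    Merge: [29] + [10] -> [10, 29]
    Split: [41, 49] -> [41] and [49]
    Merge: [41] + [49] -> [41, 49]
  Merge: [10, 29] + [41, 49] -> [10, 29, 41, 49]
Merge: [9, 22, 27, 50] + [10, 29, 41, 49] -> [9, 10, 22, 27, 29, 41, 49, 50]

Final sorted array: [9, 10, 22, 27, 29, 41, 49, 50]

The merge sort proceeds by recursively splitting the array and merging sorted halves.
After all merges, the sorted array is [9, 10, 22, 27, 29, 41, 49, 50].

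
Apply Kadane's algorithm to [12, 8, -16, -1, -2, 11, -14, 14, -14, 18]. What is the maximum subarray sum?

Using Kadane's algorithm on [12, 8, -16, -1, -2, 11, -14, 14, -14, 18]:

Scanning through the array:
Position 1 (value 8): max_ending_here = 20, max_so_far = 20
Position 2 (value -16): max_ending_here = 4, max_so_far = 20
Position 3 (value -1): max_ending_here = 3, max_so_far = 20
Position 4 (value -2): max_ending_here = 1, max_so_far = 20
Position 5 (value 11): max_ending_here = 12, max_so_far = 20
Position 6 (value -14): max_ending_here = -2, max_so_far = 20
Position 7 (value 14): max_ending_here = 14, max_so_far = 20
Position 8 (value -14): max_ending_here = 0, max_so_far = 20
Position 9 (value 18): max_ending_here = 18, max_so_far = 20

Maximum subarray: [12, 8]
Maximum sum: 20

The maximum subarray is [12, 8] with sum 20. This subarray runs from index 0 to index 1.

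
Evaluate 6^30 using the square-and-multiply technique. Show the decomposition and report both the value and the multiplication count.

Computing 6^30 by squaring (build up from 6^1; each line after the first costs one multiplication):

6^1 = 6
6^2 = (6^1)^2 = 6^2 = 36
6^3 = 6 * 6^2 = 6 * 36 = 216
6^6 = (6^3)^2 = 216^2 = 46656
6^7 = 6 * 6^6 = 6 * 46656 = 279936
6^14 = (6^7)^2 = 279936^2 = 78364164096
6^15 = 6 * 6^14 = 6 * 78364164096 = 470184984576
6^30 = (6^15)^2 = 470184984576^2 = 221073919720733357899776

Result: 221073919720733357899776
Multiplications needed: 7 (7 lines after 6^1)

6^30 = 221073919720733357899776. Using exponentiation by squaring, this requires 7 multiplications. The key idea: if the exponent is even, square the half-power; if odd, multiply by the base once.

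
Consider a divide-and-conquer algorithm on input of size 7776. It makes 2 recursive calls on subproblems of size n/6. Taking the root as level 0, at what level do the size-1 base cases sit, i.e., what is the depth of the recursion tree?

For divide and conquer with division factor 6:

Problem sizes at each level:
Level 0: 7776
Level 1: 1296
Level 2: 216
Level 3: 36
Level 4: 6
Level 5: 1

The root is level 0 and the size-1 base case is level 5 (the tree spans levels 0 through 5, i.e. 6 levels counting the root), so the depth is the number of divisions: log_6(7776) = 5

The recursion tree depth is log_6(7776) = 5. At each level, the problem size is divided by 6, so it takes 5 divisions to reduce to a base case of size 1. The algorithm makes 2 recursive calls at each level.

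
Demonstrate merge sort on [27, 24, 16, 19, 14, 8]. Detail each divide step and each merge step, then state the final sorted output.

Merge sort trace:

Split: [27, 24, 16, 19, 14, 8] -> [27, 24, 16] and [19, 14, 8]
  Split: [27, 24, 16] -> [27] and [24, 16]
    Split: [24, 16] -> [24] and [16]
    Merge: [24] + [16] -> [16, 24]
  Merge: [27] + [16, 24] -> [16, 24, 27]
  Split: [19, 14, 8] -> [19] and [14, 8]
    Split: [14, 8] -> [14] and [8]
    Merge: [14] + [8] -> [8, 14]
  Merge: [19] + [8, 14] -> [8, 14, 19]
Merge: [16, 24, 27] + [8, 14, 19] -> [8, 14, 16, 19, 24, 27]

Final sorted array: [8, 14, 16, 19, 24, 27]

The merge sort proceeds by recursively splitting the array and merging sorted halves.
After all merges, the sorted array is [8, 14, 16, 19, 24, 27].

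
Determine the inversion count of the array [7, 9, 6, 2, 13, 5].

Finding inversions in [7, 9, 6, 2, 13, 5]:

(0, 2): arr[0]=7 > arr[2]=6
(0, 3): arr[0]=7 > arr[3]=2
(0, 5): arr[0]=7 > arr[5]=5
(1, 2): arr[1]=9 > arr[2]=6
(1, 3): arr[1]=9 > arr[3]=2
(1, 5): arr[1]=9 > arr[5]=5
(2, 3): arr[2]=6 > arr[3]=2
(2, 5): arr[2]=6 > arr[5]=5
(4, 5): arr[4]=13 > arr[5]=5

Total inversions: 9

The array has 9 inversion(s): (0,2), (0,3), (0,5), (1,2), (1,3), (1,5), (2,3), (2,5), (4,5). Each pair (i,j) satisfies i < j and arr[i] > arr[j].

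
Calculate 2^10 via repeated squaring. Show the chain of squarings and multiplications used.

Computing 2^10 by squaring (build up from 2^1; each line after the first costs one multiplication):

2^1 = 2
2^2 = (2^1)^2 = 2^2 = 4
2^4 = (2^2)^2 = 4^2 = 16
2^5 = 2 * 2^4 = 2 * 16 = 32
2^10 = (2^5)^2 = 32^2 = 1024

Result: 1024
Multiplications needed: 4 (4 lines after 2^1)

2^10 = 1024. Using exponentiation by squaring, this requires 4 multiplications. The key idea: if the exponent is even, square the half-power; if odd, multiply by the base once.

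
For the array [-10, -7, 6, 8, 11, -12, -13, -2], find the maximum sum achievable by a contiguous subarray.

Using Kadane's algorithm on [-10, -7, 6, 8, 11, -12, -13, -2]:

Scanning through the array:
Position 1 (value -7): max_ending_here = -7, max_so_far = -7
Position 2 (value 6): max_ending_here = 6, max_so_far = 6
Position 3 (value 8): max_ending_here = 14, max_so_far = 14
Position 4 (value 11): max_ending_here = 25, max_so_far = 25
Position 5 (value -12): max_ending_here = 13, max_so_far = 25
Position 6 (value -13): max_ending_here = 0, max_so_far = 25
Position 7 (value -2): max_ending_here = -2, max_so_far = 25

Maximum subarray: [6, 8, 11]
Maximum sum: 25

The maximum subarray is [6, 8, 11] with sum 25. This subarray runs from index 2 to index 4.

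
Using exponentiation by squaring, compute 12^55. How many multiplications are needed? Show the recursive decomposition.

Computing 12^55 by squaring (build up from 12^1; each line after the first costs one multiplication):

12^1 = 12
12^2 = (12^1)^2 = 12^2 = 144
12^3 = 12 * 12^2 = 12 * 144 = 1728
12^6 = (12^3)^2 = 1728^2 = 2985984
12^12 = (12^6)^2 = 2985984^2 = 8916100448256
12^13 = 12 * 12^12 = 12 * 8916100448256 = 106993205379072
12^26 = (12^13)^2 = 106993205379072^2 = 11447545997288281555215581184
12^27 = 12 * 12^26 = 12 * 11447545997288281555215581184 = 137370551967459378662586974208
12^54 = (12^27)^2 = 137370551967459378662586974208^2 = 18870668547844457769972080826950345531368943638112857227264
12^55 = 12 * 12^54 = 12 * 18870668547844457769972080826950345531368943638112857227264 = 226448022574133493239664969923404146376427323657354286727168

Result: 226448022574133493239664969923404146376427323657354286727168
Multiplications needed: 9 (9 lines after 12^1)

12^55 = 226448022574133493239664969923404146376427323657354286727168. Using exponentiation by squaring, this requires 9 multiplications. The key idea: if the exponent is even, square the half-power; if odd, multiply by the base once.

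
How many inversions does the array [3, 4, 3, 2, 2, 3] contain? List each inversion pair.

Finding inversions in [3, 4, 3, 2, 2, 3]:

(0, 3): arr[0]=3 > arr[3]=2
(0, 4): arr[0]=3 > arr[4]=2
(1, 2): arr[1]=4 > arr[2]=3
(1, 3): arr[1]=4 > arr[3]=2
(1, 4): arr[1]=4 > arr[4]=2
(1, 5): arr[1]=4 > arr[5]=3
(2, 3): arr[2]=3 > arr[3]=2
(2, 4): arr[2]=3 > arr[4]=2

Total inversions: 8

The array has 8 inversion(s): (0,3), (0,4), (1,2), (1,3), (1,4), (1,5), (2,3), (2,4). Each pair (i,j) satisfies i < j and arr[i] > arr[j].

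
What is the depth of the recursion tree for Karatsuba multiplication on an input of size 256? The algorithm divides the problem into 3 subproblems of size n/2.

For divide and conquer with division factor 2:

Problem sizes at each level:
Level 0: 256
Level 1: 128
Level 2: 64
Level 3: 32
Level 4: 16
Level 5: 8
Level 6: 4
Level 7: 2
Level 8: 1

The root is level 0 and the size-1 base case is level 8 (the tree spans levels 0 through 8, i.e. 9 levels counting the root), so the depth is the number of divisions: log_2(256) = 8

The recursion tree depth is log_2(256) = 8. At each level, the problem size is divided by 2, so it takes 8 divisions to reduce to a base case of size 1. The algorithm makes 3 recursive calls at each level.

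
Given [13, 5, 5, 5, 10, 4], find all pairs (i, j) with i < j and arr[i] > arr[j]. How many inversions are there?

Finding inversions in [13, 5, 5, 5, 10, 4]:

(0, 1): arr[0]=13 > arr[1]=5
(0, 2): arr[0]=13 > arr[2]=5
(0, 3): arr[0]=13 > arr[3]=5
(0, 4): arr[0]=13 > arr[4]=10
(0, 5): arr[0]=13 > arr[5]=4
(1, 5): arr[1]=5 > arr[5]=4
(2, 5): arr[2]=5 > arr[5]=4
(3, 5): arr[3]=5 > arr[5]=4
(4, 5): arr[4]=10 > arr[5]=4

Total inversions: 9

The array has 9 inversion(s): (0,1), (0,2), (0,3), (0,4), (0,5), (1,5), (2,5), (3,5), (4,5). Each pair (i,j) satisfies i < j and arr[i] > arr[j].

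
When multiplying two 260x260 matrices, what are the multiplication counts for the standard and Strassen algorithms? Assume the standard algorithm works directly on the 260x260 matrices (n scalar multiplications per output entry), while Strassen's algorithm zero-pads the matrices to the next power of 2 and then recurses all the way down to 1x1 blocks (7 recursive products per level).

Matrix multiplication for 260x260 matrices:

Strassen's algorithm requires power-of-2 dimensions. Pad 260x260 to 512x512 (next power of 2).

Standard algorithm: 260^3 = 17576000 multiplications
Strassen's algorithm: 7^(log2(512)) = 7^9 = 40353607 multiplications
Difference: 17576000 - 40353607 = -22777607 (Strassen uses MORE here due to padding overhead — for small or just-over-power-of-2 n, padding can outweigh the per-level savings)

Standard: 17576000 multiplications (260^3). Strassen: 40353607 multiplications (7^9, after padding to 512x512). Strassen reduces 8 recursive multiplications to 7 at each level.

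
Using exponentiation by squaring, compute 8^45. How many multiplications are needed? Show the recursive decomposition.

Computing 8^45 by squaring (build up from 8^1; each line after the first costs one multiplication):

8^1 = 8
8^2 = (8^1)^2 = 8^2 = 64
8^4 = (8^2)^2 = 64^2 = 4096
8^5 = 8 * 8^4 = 8 * 4096 = 32768
8^10 = (8^5)^2 = 32768^2 = 1073741824
8^11 = 8 * 8^10 = 8 * 1073741824 = 8589934592
8^22 = (8^11)^2 = 8589934592^2 = 73786976294838206464
8^44 = (8^22)^2 = 73786976294838206464^2 = 5444517870735015415413993718908291383296
8^45 = 8 * 8^44 = 8 * 5444517870735015415413993718908291383296 = 43556142965880123323311949751266331066368

Result: 43556142965880123323311949751266331066368
Multiplications needed: 8 (8 lines after 8^1)

8^45 = 43556142965880123323311949751266331066368. Using exponentiation by squaring, this requires 8 multiplications. The key idea: if the exponent is even, square the half-power; if odd, multiply by the base once.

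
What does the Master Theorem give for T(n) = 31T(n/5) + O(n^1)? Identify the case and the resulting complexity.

Master Theorem for T(n) = 31T(n/5) + O(n^1):

a = 31, b = 5, c = 1
log_b(a) = log_5(31) = 2.1337

Case 1: c = 1 < log_5(31) = 2.1337
T(n) = O(n^(log_5 31))

For T(n) = 31T(n/5) + O(n^1): log_5(31) = 2.1337. This is Case 1 of the Master Theorem (c < log_b(a), work dominated by leaves), giving O(n^(log_5 31)).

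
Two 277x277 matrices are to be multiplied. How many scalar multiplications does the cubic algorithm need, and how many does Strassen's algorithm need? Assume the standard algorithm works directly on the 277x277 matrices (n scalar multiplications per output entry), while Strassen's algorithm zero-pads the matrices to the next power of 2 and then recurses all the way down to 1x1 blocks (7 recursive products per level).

Matrix multiplication for 277x277 matrices:

Strassen's algorithm requires power-of-2 dimensions. Pad 277x277 to 512x512 (next power of 2).

Standard algorithm: 277^3 = 21253933 multiplications
Strassen's algorithm: 7^(log2(512)) = 7^9 = 40353607 multiplications
Difference: 21253933 - 40353607 = -19099674 (Strassen uses MORE here due to padding overhead — for small or just-over-power-of-2 n, padding can outweigh the per-level savings)

Standard: 21253933 multiplications (277^3). Strassen: 40353607 multiplications (7^9, after padding to 512x512). Strassen reduces 8 recursive multiplications to 7 at each level.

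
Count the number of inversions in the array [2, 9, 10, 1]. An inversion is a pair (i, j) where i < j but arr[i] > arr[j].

Finding inversions in [2, 9, 10, 1]:

(0, 3): arr[0]=2 > arr[3]=1
(1, 3): arr[1]=9 > arr[3]=1
(2, 3): arr[2]=10 > arr[3]=1

Total inversions: 3

The array has 3 inversion(s): (0,3), (1,3), (2,3). Each pair (i,j) satisfies i < j and arr[i] > arr[j].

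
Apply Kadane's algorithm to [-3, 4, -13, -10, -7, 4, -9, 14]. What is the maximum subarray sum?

Using Kadane's algorithm on [-3, 4, -13, -10, -7, 4, -9, 14]:

Scanning through the array:
Position 1 (value 4): max_ending_here = 4, max_so_far = 4
Position 2 (value -13): max_ending_here = -9, max_so_far = 4
Position 3 (value -10): max_ending_here = -10, max_so_far = 4
Position 4 (value -7): max_ending_here = -7, max_so_far = 4
Position 5 (value 4): max_ending_here = 4, max_so_far = 4
Position 6 (value -9): max_ending_here = -5, max_so_far = 4
Position 7 (value 14): max_ending_here = 14, max_so_far = 14

Maximum subarray: [14]
Maximum sum: 14

The maximum subarray is [14] with sum 14. This subarray runs from index 7 to index 7.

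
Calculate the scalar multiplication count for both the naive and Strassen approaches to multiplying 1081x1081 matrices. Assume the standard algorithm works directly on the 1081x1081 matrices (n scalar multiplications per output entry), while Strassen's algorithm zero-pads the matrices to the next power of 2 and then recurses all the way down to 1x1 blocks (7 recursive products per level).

Matrix multiplication for 1081x1081 matrices:

Strassen's algorithm requires power-of-2 dimensions. Pad 1081x1081 to 2048x2048 (next power of 2).

Standard algorithm: 1081^3 = 1263214441 multiplications
Strassen's algorithm: 7^(log2(2048)) = 7^11 = 1977326743 multiplications
Difference: 1263214441 - 1977326743 = -714112302 (Strassen uses MORE here due to padding overhead — for small or just-over-power-of-2 n, padding can outweigh the per-level savings)

Standard: 1263214441 multiplications (1081^3). Strassen: 1977326743 multiplications (7^11, after padding to 2048x2048). Strassen reduces 8 recursive multiplications to 7 at each level.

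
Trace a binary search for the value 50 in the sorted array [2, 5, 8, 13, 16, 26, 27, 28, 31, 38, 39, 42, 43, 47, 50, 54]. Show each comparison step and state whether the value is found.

Binary search for 50 in [2, 5, 8, 13, 16, 26, 27, 28, 31, 38, 39, 42, 43, 47, 50, 54]:

lo=0, hi=15, mid=7, arr[mid]=28 -> 28 < 50, search right half
lo=8, hi=15, mid=11, arr[mid]=42 -> 42 < 50, search right half
lo=12, hi=15, mid=13, arr[mid]=47 -> 47 < 50, search right half
lo=14, hi=15, mid=14, arr[mid]=50 -> Found target at index 14!

Binary search finds 50 at index 14 after 4 comparisons. The search repeatedly halves the search space by comparing with the middle element.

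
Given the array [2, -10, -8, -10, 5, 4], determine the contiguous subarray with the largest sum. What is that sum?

Using Kadane's algorithm on [2, -10, -8, -10, 5, 4]:

Scanning through the array:
Position 1 (value -10): max_ending_here = -8, max_so_far = 2
Position 2 (value -8): max_ending_here = -8, max_so_far = 2
Position 3 (value -10): max_ending_here = -10, max_so_far = 2
Position 4 (value 5): max_ending_here = 5, max_so_far = 5
Position 5 (value 4): max_ending_here = 9, max_so_far = 9

Maximum subarray: [5, 4]
Maximum sum: 9

The maximum subarray is [5, 4] with sum 9. This subarray runs from index 4 to index 5.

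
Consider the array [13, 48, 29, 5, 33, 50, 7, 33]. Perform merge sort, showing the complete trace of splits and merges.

Merge sort trace:

Split: [13, 48, 29, 5, 33, 50, 7, 33] -> [13, 48, 29, 5] and [33, 50, 7, 33]
  Split: [13, 48, 29, 5] -> [13, 48] and [29, 5]
    Split: [13, 48] -> [13] and [48]
    Merge: [13] + [48] -> [13, 48]
    Split: [29, 5] -> [29] and [5]
    Merge: [29] + [5] -> [5, 29]
  Merge: [13, 48] + [5, 29] -> [5, 13, 29, 48]
  Split: [33, 50, 7, 33] -> [33, 50] and [7, 33]
    Split: [33, 50] -> [33] and [50]
    Merge: [33] + [50] -> [33, 50]
    Split: [7, 33] -> [7] and [33]
    Merge: [7] + [33] -> [7, 33]
  Merge: [33, 50] + [7, 33] -> [7, 33, 33, 50]
Merge: [5, 13, 29, 48] + [7, 33, 33, 50] -> [5, 7, 13, 29, 33, 33, 48, 50]

Final sorted array: [5, 7, 13, 29, 33, 33, 48, 50]

The merge sort proceeds by recursively splitting the array and merging sorted halves.
After all merges, the sorted array is [5, 7, 13, 29, 33, 33, 48, 50].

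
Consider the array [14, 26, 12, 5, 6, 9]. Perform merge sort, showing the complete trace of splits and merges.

Merge sort trace:

Split: [14, 26, 12, 5, 6, 9] -> [14, 26, 12] and [5, 6, 9]
  Split: [14, 26, 12] -> [14] and [26, 12]
    Split: [26, 12] -> [26] and [12]
    Merge: [26] + [12] -> [12, 26]
  Merge: [14] + [12, 26] -> [12, 14, 26]
  Split: [5, 6, 9] -> [5] and [6, 9]
    Split: [6, 9] -> [6] and [9]
    Merge: [6] + [9] -> [6, 9]
  Merge: [5] + [6, 9] -> [5, 6, 9]
Merge: [12, 14, 26] + [5, 6, 9] -> [5, 6, 9, 12, 14, 26]

Final sorted array: [5, 6, 9, 12, 14, 26]

The merge sort proceeds by recursively splitting the array and merging sorted halves.
After all merges, the sorted array is [5, 6, 9, 12, 14, 26].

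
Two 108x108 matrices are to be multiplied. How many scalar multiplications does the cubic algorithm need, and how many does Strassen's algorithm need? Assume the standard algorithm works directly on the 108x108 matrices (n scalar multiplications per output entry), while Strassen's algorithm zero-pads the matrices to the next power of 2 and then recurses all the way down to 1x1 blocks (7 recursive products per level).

Matrix multiplication for 108x108 matrices:

Strassen's algorithm requires power-of-2 dimensions. Pad 108x108 to 128x128 (next power of 2).

Standard algorithm: 108^3 = 1259712 multiplications
Strassen's algorithm: 7^(log2(128)) = 7^7 = 823543 multiplications
Savings: 1259712 - 823543 = 436169 multiplications

Standard: 1259712 multiplications (108^3). Strassen: 823543 multiplications (7^7, after padding to 128x128). Strassen reduces 8 recursive multiplications to 7 at each level.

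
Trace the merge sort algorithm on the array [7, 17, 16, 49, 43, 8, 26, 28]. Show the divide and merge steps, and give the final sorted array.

Merge sort trace:

Split: [7, 17, 16, 49, 43, 8, 26, 28] -> [7, 17, 16, 49] and [43, 8, 26, 28]
  Split: [7, 17, 16, 49] -> [7, 17] and [16, 49]
    Split: [7, 17] -> [7] and [17]
    Merge: [7] + [17] -> [7, 17]
    Split: [16, 49] -> [16] and [49]
    Merge: [16] + [49] -> [16, 49]
  Merge: [7, 17] + [16, 49] -> [7, 16, 17, 49]
  Split: [43, 8, 26, 28] -> [43, 8] and [26, 28]
    Split: [43, 8] -> [43] and [8]
    Merge: [43] + [8] -> [8, 43]
    Split: [26, 28] -> [26] and [28]
    Merge: [26] + [28] -> [26, 28]
  Merge: [8, 43] + [26, 28] -> [8, 26, 28, 43]
Merge: [7, 16, 17, 49] + [8, 26, 28, 43] -> [7, 8, 16, 17, 26, 28, 43, 49]

Final sorted array: [7, 8, 16, 17, 26, 28, 43, 49]

The merge sort proceeds by recursively splitting the array and merging sorted halves.
After all merges, the sorted array is [7, 8, 16, 17, 26, 28, 43, 49].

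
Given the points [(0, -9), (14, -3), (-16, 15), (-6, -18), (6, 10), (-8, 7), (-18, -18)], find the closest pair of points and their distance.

Computing all pairwise distances among 7 points:

d((0, -9), (14, -3)) = 15.2315
d((0, -9), (-16, 15)) = 28.8444
d((0, -9), (-6, -18)) = 10.8167 <-- minimum
d((0, -9), (6, 10)) = 19.9249
d((0, -9), (-8, 7)) = 17.8885
d((0, -9), (-18, -18)) = 20.1246
d((14, -3), (-16, 15)) = 34.9857
d((14, -3), (-6, -18)) = 25.0
d((14, -3), (6, 10)) = 15.2643
d((14, -3), (-8, 7)) = 24.1661
d((14, -3), (-18, -18)) = 35.3412
d((-16, 15), (-6, -18)) = 34.4819
d((-16, 15), (6, 10)) = 22.561
d((-16, 15), (-8, 7)) = 11.3137
d((-16, 15), (-18, -18)) = 33.0606
d((-6, -18), (6, 10)) = 30.4631
d((-6, -18), (-8, 7)) = 25.0799
d((-6, -18), (-18, -18)) = 12.0
d((6, 10), (-8, 7)) = 14.3178
d((6, 10), (-18, -18)) = 36.8782
d((-8, 7), (-18, -18)) = 26.9258

Closest pair: (0, -9) and (-6, -18) with distance 10.8167

The closest pair is (0, -9) and (-6, -18) with Euclidean distance 10.8167. For 7 points, brute-force pairwise comparison is shown above. For large n, the divide-and-conquer algorithm (sort by x, recurse on halves, check the dividing strip) achieves O(n log n).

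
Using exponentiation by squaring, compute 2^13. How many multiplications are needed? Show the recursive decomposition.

Computing 2^13 by squaring (build up from 2^1; each line after the first costs one multiplication):

2^1 = 2
2^2 = (2^1)^2 = 2^2 = 4
2^3 = 2 * 2^2 = 2 * 4 = 8
2^6 = (2^3)^2 = 8^2 = 64
2^12 = (2^6)^2 = 64^2 = 4096
2^13 = 2 * 2^12 = 2 * 4096 = 8192

Result: 8192
Multiplications needed: 5 (5 lines after 2^1)

2^13 = 8192. Using exponentiation by squaring, this requires 5 multiplications. The key idea: if the exponent is even, square the half-power; if odd, multiply by the base once.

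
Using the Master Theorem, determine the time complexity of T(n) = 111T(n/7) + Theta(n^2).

Master Theorem for T(n) = 111T(n/7) + O(n^2):

a = 111, b = 7, c = 2
log_b(a) = log_7(111) = 2.4202

Case 1: c = 2 < log_7(111) = 2.4202
T(n) = O(n^(log_7 111))

For T(n) = 111T(n/7) + O(n^2): log_7(111) = 2.4202. This is Case 1 of the Master Theorem (c < log_b(a), work dominated by leaves), giving O(n^(log_7 111)).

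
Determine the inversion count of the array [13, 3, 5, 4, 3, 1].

Finding inversions in [13, 3, 5, 4, 3, 1]:

(0, 1): arr[0]=13 > arr[1]=3
(0, 2): arr[0]=13 > arr[2]=5
(0, 3): arr[0]=13 > arr[3]=4
(0, 4): arr[0]=13 > arr[4]=3
(0, 5): arr[0]=13 > arr[5]=1
(1, 5): arr[1]=3 > arr[5]=1
(2, 3): arr[2]=5 > arr[3]=4
(2, 4): arr[2]=5 > arr[4]=3
(2, 5): arr[2]=5 > arr[5]=1
(3, 4): arr[3]=4 > arr[4]=3
(3, 5): arr[3]=4 > arr[5]=1
(4, 5): arr[4]=3 > arr[5]=1

Total inversions: 12

The array has 12 inversion(s): (0,1), (0,2), (0,3), (0,4), (0,5), (1,5), (2,3), (2,4), (2,5), (3,4), (3,5), (4,5). Each pair (i,j) satisfies i < j and arr[i] > arr[j].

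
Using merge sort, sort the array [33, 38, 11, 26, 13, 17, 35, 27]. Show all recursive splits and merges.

Merge sort trace:

Split: [33, 38, 11, 26, 13, 17, 35, 27] -> [33, 38, 11, 26] and [13, 17, 35, 27]
  Split: [33, 38, 11, 26] -> [33, 38] and [11, 26]
    Split: [33, 38] -> [33] and [38]
    Merge: [33] + [38] -> [33, 38]
    Split: [11, 26] -> [11] and [26]
    Merge: [11] + [26] -> [11, 26]
  Merge: [33, 38] + [11, 26] -> [11, 26, 33, 38]
  Split: [13, 17, 35, 27] -> [13, 17] and [35, 27]
    Split: [13, 17] -> [13] and [17]
    Merge: [13] + [17] -> [13, 17]
    Split: [35, 27] -> [35] and [27]
    Merge: [35] + [27] -> [27, 35]
  Merge: [13, 17] + [27, 35] -> [13, 17, 27, 35]
Merge: [11, 26, 33, 38] + [13, 17, 27, 35] -> [11, 13, 17, 26, 27, 33, 35, 38]

Final sorted array: [11, 13, 17, 26, 27, 33, 35, 38]

The merge sort proceeds by recursively splitting the array and merging sorted halves.
After all merges, the sorted array is [11, 13, 17, 26, 27, 33, 35, 38].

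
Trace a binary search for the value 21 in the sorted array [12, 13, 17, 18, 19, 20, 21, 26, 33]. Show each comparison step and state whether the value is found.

Binary search for 21 in [12, 13, 17, 18, 19, 20, 21, 26, 33]:

lo=0, hi=8, mid=4, arr[mid]=19 -> 19 < 21, search right half
lo=5, hi=8, mid=6, arr[mid]=21 -> Found target at index 6!

Binary search finds 21 at index 6 after 2 comparisons. The search repeatedly halves the search space by comparing with the middle element.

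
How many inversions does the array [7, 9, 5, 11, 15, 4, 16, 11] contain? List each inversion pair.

Finding inversions in [7, 9, 5, 11, 15, 4, 16, 11]:

(0, 2): arr[0]=7 > arr[2]=5
(0, 5): arr[0]=7 > arr[5]=4
(1, 2): arr[1]=9 > arr[2]=5
(1, 5): arr[1]=9 > arr[5]=4
(2, 5): arr[2]=5 > arr[5]=4
(3, 5): arr[3]=11 > arr[5]=4
(4, 5): arr[4]=15 > arr[5]=4
(4, 7): arr[4]=15 > arr[7]=11
(6, 7): arr[6]=16 > arr[7]=11

Total inversions: 9

The array has 9 inversion(s): (0,2), (0,5), (1,2), (1,5), (2,5), (3,5), (4,5), (4,7), (6,7). Each pair (i,j) satisfies i < j and arr[i] > arr[j].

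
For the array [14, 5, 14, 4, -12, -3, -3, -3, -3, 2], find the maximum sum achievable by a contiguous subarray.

Using Kadane's algorithm on [14, 5, 14, 4, -12, -3, -3, -3, -3, 2]:

Scanning through the array:
Position 1 (value 5): max_ending_here = 19, max_so_far = 19
Position 2 (value 14): max_ending_here = 33, max_so_far = 33
Position 3 (value 4): max_ending_here = 37, max_so_far = 37
Position 4 (value -12): max_ending_here = 25, max_so_far = 37
Position 5 (value -3): max_ending_here = 22, max_so_far = 37
Position 6 (value -3): max_ending_here = 19, max_so_far = 37
Position 7 (value -3): max_ending_here = 16, max_so_far = 37
Position 8 (value -3): max_ending_here = 13, max_so_far = 37
Position 9 (value 2): max_ending_here = 15, max_so_far = 37

Maximum subarray: [14, 5, 14, 4]
Maximum sum: 37

The maximum subarray is [14, 5, 14, 4] with sum 37. This subarray runs from index 0 to index 3.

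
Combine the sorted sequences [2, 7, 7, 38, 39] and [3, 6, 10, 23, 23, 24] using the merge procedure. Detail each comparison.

Merging process:

Compare 2 vs 3: take 2 from left. Merged: [2]
Compare 7 vs 3: take 3 from right. Merged: [2, 3]
Compare 7 vs 6: take 6 from right. Merged: [2, 3, 6]
Compare 7 vs 10: take 7 from left. Merged: [2, 3, 6, 7]
Compare 7 vs 10: take 7 from left. Merged: [2, 3, 6, 7, 7]
Compare 38 vs 10: take 10 from right. Merged: [2, 3, 6, 7, 7, 10]
Compare 38 vs 23: take 23 from right. Merged: [2, 3, 6, 7, 7, 10, 23]
Compare 38 vs 23: take 23 from right. Merged: [2, 3, 6, 7, 7, 10, 23, 23]
Compare 38 vs 24: take 24 from right. Merged: [2, 3, 6, 7, 7, 10, 23, 23, 24]
Append remaining from left: [38, 39]. Merged: [2, 3, 6, 7, 7, 10, 23, 23, 24, 38, 39]

Final merged array: [2, 3, 6, 7, 7, 10, 23, 23, 24, 38, 39]
Total comparisons: 9

The merged array is [2, 3, 6, 7, 7, 10, 23, 23, 24, 38, 39], requiring 9 comparisons. The merge step runs in O(n) time where n is the total number of elements.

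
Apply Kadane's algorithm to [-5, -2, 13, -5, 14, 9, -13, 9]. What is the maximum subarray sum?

Using Kadane's algorithm on [-5, -2, 13, -5, 14, 9, -13, 9]:

Scanning through the array:
Position 1 (value -2): max_ending_here = -2, max_so_far = -2
Position 2 (value 13): max_ending_here = 13, max_so_far = 13
Position 3 (value -5): max_ending_here = 8, max_so_far = 13
Position 4 (value 14): max_ending_here = 22, max_so_far = 22
Position 5 (value 9): max_ending_here = 31, max_so_far = 31
Position 6 (value -13): max_ending_here = 18, max_so_far = 31
Position 7 (value 9): max_ending_here = 27, max_so_far = 31

Maximum subarray: [13, -5, 14, 9]
Maximum sum: 31

The maximum subarray is [13, -5, 14, 9] with sum 31. This subarray runs from index 2 to index 5.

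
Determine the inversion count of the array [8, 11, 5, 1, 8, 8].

Finding inversions in [8, 11, 5, 1, 8, 8]:

(0, 2): arr[0]=8 > arr[2]=5
(0, 3): arr[0]=8 > arr[3]=1
(1, 2): arr[1]=11 > arr[2]=5
(1, 3): arr[1]=11 > arr[3]=1
(1, 4): arr[1]=11 > arr[4]=8
(1, 5): arr[1]=11 > arr[5]=8
(2, 3): arr[2]=5 > arr[3]=1

Total inversions: 7

The array has 7 inversion(s): (0,2), (0,3), (1,2), (1,3), (1,4), (1,5), (2,3). Each pair (i,j) satisfies i < j and arr[i] > arr[j].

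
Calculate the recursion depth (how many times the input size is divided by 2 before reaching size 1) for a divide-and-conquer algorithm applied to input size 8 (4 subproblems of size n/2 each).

For divide and conquer with division factor 2:

Problem sizes at each level:
Level 0: 8
Level 1: 4
Level 2: 2
Level 3: 1

The root is level 0 and the size-1 base case is level 3 (the tree spans levels 0 through 3, i.e. 4 levels counting the root), so the depth is the number of divisions: log_2(8) = 3

The recursion tree depth is log_2(8) = 3. At each level, the problem size is divided by 2, so it takes 3 divisions to reduce to a base case of size 1. The algorithm makes 4 recursive calls at each level.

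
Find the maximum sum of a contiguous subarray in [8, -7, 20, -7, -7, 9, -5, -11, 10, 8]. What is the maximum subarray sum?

Using Kadane's algorithm on [8, -7, 20, -7, -7, 9, -5, -11, 10, 8]:

Scanning through the array:
Position 1 (value -7): max_ending_here = 1, max_so_far = 8
Position 2 (value 20): max_ending_here = 21, max_so_far = 21
Position 3 (value -7): max_ending_here = 14, max_so_far = 21
Position 4 (value -7): max_ending_here = 7, max_so_far = 21
Position 5 (value 9): max_ending_here = 16, max_so_far = 21
Position 6 (value -5): max_ending_here = 11, max_so_far = 21
Position 7 (value -11): max_ending_here = 0, max_so_far = 21
Position 8 (value 10): max_ending_here = 10, max_so_far = 21
Position 9 (value 8): max_ending_here = 18, max_so_far = 21

Maximum subarray: [8, -7, 20]
Maximum sum: 21

The maximum subarray is [8, -7, 20] with sum 21. This subarray runs from index 0 to index 2.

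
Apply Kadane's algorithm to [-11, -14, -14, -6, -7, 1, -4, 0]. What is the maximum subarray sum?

Using Kadane's algorithm on [-11, -14, -14, -6, -7, 1, -4, 0]:

Scanning through the array:
Position 1 (value -14): max_ending_here = -14, max_so_far = -11
Position 2 (value -14): max_ending_here = -14, max_so_far = -11
Position 3 (value -6): max_ending_here = -6, max_so_far = -6
Position 4 (value -7): max_ending_here = -7, max_so_far = -6
Position 5 (value 1): max_ending_here = 1, max_so_far = 1
Position 6 (value -4): max_ending_here = -3, max_so_far = 1
Position 7 (value 0): max_ending_here = 0, max_so_far = 1

Maximum subarray: [1]
Maximum sum: 1

The maximum subarray is [1] with sum 1. This subarray runs from index 5 to index 5.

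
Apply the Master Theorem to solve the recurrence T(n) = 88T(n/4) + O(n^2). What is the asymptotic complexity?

Master Theorem for T(n) = 88T(n/4) + O(n^2):

a = 88, b = 4, c = 2
log_b(a) = log_4(88) = 3.2297

Case 1: c = 2 < log_4(88) = 3.2297
T(n) = O(n^(log_4 88))

For T(n) = 88T(n/4) + O(n^2): log_4(88) = 3.2297. This is Case 1 of the Master Theorem (c < log_b(a), work dominated by leaves), giving O(n^(log_4 88)).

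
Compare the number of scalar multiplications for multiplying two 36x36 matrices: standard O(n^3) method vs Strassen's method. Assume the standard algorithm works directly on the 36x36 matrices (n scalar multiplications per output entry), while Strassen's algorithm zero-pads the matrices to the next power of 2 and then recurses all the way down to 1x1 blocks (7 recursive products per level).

Matrix multiplication for 36x36 matrices:

Strassen's algorithm requires power-of-2 dimensions. Pad 36x36 to 64x64 (next power of 2).

Standard algorithm: 36^3 = 46656 multiplications
Strassen's algorithm: 7^(log2(64)) = 7^6 = 117649 multiplications
Difference: 46656 - 117649 = -70993 (Strassen uses MORE here due to padding overhead — for small or just-over-power-of-2 n, padding can outweigh the per-level savings)

Standard: 46656 multiplications (36^3). Strassen: 117649 multiplications (7^6, after padding to 64x64). Strassen reduces 8 recursive multiplications to 7 at each level.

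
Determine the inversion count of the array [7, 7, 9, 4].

Finding inversions in [7, 7, 9, 4]:

(0, 3): arr[0]=7 > arr[3]=4
(1, 3): arr[1]=7 > arr[3]=4
(2, 3): arr[2]=9 > arr[3]=4

Total inversions: 3

The array has 3 inversion(s): (0,3), (1,3), (2,3). Each pair (i,j) satisfies i < j and arr[i] > arr[j].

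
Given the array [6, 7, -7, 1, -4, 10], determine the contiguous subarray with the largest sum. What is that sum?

Using Kadane's algorithm on [6, 7, -7, 1, -4, 10]:

Scanning through the array:
Position 1 (value 7): max_ending_here = 13, max_so_far = 13
Position 2 (value -7): max_ending_here = 6, max_so_far = 13
Position 3 (value 1): max_ending_here = 7, max_so_far = 13
Position 4 (value -4): max_ending_here = 3, max_so_far = 13
Position 5 (value 10): max_ending_here = 13, max_so_far = 13

Maximum subarray: [6, 7]
Maximum sum: 13

The maximum subarray is [6, 7] with sum 13. This subarray runs from index 0 to index 1.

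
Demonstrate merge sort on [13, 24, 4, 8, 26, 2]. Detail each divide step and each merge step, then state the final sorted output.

Merge sort trace:

Split: [13, 24, 4, 8, 26, 2] -> [13, 24, 4] and [8, 26, 2]
  Split: [13, 24, 4] -> [13] and [24, 4]
    Split: [24, 4] -> [24] and [4]
    Merge: [24] + [4] -> [4, 24]
  Merge: [13] + [4, 24] -> [4, 13, 24]
  Split: [8, 26, 2] -> [8] and [26, 2]
    Split: [26, 2] -> [26] and [2]
    Merge: [26] + [2] -> [2, 26]
  Merge: [8] + [2, 26] -> [2, 8, 26]
Merge: [4, 13, 24] + [2, 8, 26] -> [2, 4, 8, 13, 24, 26]

Final sorted array: [2, 4, 8, 13, 24, 26]

The merge sort proceeds by recursively splitting the array and merging sorted halves.
After all merges, the sorted array is [2, 4, 8, 13, 24, 26].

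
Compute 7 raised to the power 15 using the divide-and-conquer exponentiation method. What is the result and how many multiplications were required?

Computing 7^15 by squaring (build up from 7^1; each line after the first costs one multiplication):

7^1 = 7
7^2 = (7^1)^2 = 7^2 = 49
7^3 = 7 * 7^2 = 7 * 49 = 343
7^6 = (7^3)^2 = 343^2 = 117649
7^7 = 7 * 7^6 = 7 * 117649 = 823543
7^14 = (7^7)^2 = 823543^2 = 678223072849
7^15 = 7 * 7^14 = 7 * 678223072849 = 4747561509943

Result: 4747561509943
Multiplications needed: 6 (6 lines after 7^1)

7^15 = 4747561509943. Using exponentiation by squaring, this requires 6 multiplications. The key idea: if the exponent is even, square the half-power; if odd, multiply by the base once.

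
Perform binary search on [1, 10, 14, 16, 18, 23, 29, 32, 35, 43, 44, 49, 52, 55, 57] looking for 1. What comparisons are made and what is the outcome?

Binary search for 1 in [1, 10, 14, 16, 18, 23, 29, 32, 35, 43, 44, 49, 52, 55, 57]:

lo=0, hi=14, mid=7, arr[mid]=32 -> 32 > 1, search left half
lo=0, hi=6, mid=3, arr[mid]=16 -> 16 > 1, search left half
lo=0, hi=2, mid=1, arr[mid]=10 -> 10 > 1, search left half
lo=0, hi=0, mid=0, arr[mid]=1 -> Found target at index 0!

Binary search finds 1 at index 0 after 4 comparisons. The search repeatedly halves the search space by comparing with the middle element.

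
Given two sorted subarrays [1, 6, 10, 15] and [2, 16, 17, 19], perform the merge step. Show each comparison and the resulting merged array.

Merging process:

Compare 1 vs 2: take 1 from left. Merged: [1]
Compare 6 vs 2: take 2 from right. Merged: [1, 2]
Compare 6 vs 16: take 6 from left. Merged: [1, 2, 6]
Compare 10 vs 16: take 10 from left. Merged: [1, 2, 6, 10]
Compare 15 vs 16: take 15 from left. Merged: [1, 2, 6, 10, 15]
Append remaining from right: [16, 17, 19]. Merged: [1, 2, 6, 10, 15, 16, 17, 19]

Final merged array: [1, 2, 6, 10, 15, 16, 17, 19]
Total comparisons: 5

The merged array is [1, 2, 6, 10, 15, 16, 17, 19], requiring 5 comparisons. The merge step runs in O(n) time where n is the total number of elements.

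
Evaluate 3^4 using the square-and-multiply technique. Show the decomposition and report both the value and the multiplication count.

Computing 3^4 by squaring (build up from 3^1; each line after the first costs one multiplication):

3^1 = 3
3^2 = (3^1)^2 = 3^2 = 9
3^4 = (3^2)^2 = 9^2 = 81

Result: 81
Multiplications needed: 2 (2 lines after 3^1)

3^4 = 81. Using exponentiation by squaring, this requires 2 multiplications. The key idea: if the exponent is even, square the half-power; if odd, multiply by the base once.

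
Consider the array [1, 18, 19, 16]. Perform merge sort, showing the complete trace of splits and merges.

Merge sort trace:

Split: [1, 18, 19, 16] -> [1, 18] and [19, 16]
  Split: [1, 18] -> [1] and [18]
  Merge: [1] + [18] -> [1, 18]
  Split: [19, 16] -> [19] and [16]
  Merge: [19] + [16] -> [16, 19]
Merge: [1, 18] + [16, 19] -> [1, 16, 18, 19]

Final sorted array: [1, 16, 18, 19]

The merge sort proceeds by recursively splitting the array and merging sorted halves.
After all merges, the sorted array is [1, 16, 18, 19].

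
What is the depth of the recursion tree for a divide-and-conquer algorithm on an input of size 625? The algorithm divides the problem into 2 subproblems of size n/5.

For divide and conquer with division factor 5:

Problem sizes at each level:
Level 0: 625
Level 1: 125
Level 2: 25
Level 3: 5
Level 4: 1

The root is level 0 and the size-1 base case is level 4 (the tree spans levels 0 through 4, i.e. 5 levels counting the root), so the depth is the number of divisions: log_5(625) = 4

The recursion tree depth is log_5(625) = 4. At each level, the problem size is divided by 5, so it takes 4 divisions to reduce to a base case of size 1. The algorithm makes 2 recursive calls at each level.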